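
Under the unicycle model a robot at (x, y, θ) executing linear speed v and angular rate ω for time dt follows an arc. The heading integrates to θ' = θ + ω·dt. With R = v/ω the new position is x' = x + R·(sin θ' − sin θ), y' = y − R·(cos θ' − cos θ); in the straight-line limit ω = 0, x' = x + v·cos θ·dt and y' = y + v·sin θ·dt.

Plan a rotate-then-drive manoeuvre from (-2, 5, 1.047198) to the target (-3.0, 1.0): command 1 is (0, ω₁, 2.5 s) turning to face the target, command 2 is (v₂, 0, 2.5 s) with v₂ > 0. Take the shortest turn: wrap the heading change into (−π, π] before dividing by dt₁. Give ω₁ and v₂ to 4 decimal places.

ω₁ = -1.1452, v₂ = 1.6492

heading to target = atan2(1−5, -3−-2) = -1.8158
Δθ = wrap(-1.8158 − 1.0472) = -2.8630; ω₁ = Δθ/dt₁ = -1.1452
distance = √((-3−-2)² + (1−5)²) = 4.1231; v₂ = distance/dt₂ = 1.6492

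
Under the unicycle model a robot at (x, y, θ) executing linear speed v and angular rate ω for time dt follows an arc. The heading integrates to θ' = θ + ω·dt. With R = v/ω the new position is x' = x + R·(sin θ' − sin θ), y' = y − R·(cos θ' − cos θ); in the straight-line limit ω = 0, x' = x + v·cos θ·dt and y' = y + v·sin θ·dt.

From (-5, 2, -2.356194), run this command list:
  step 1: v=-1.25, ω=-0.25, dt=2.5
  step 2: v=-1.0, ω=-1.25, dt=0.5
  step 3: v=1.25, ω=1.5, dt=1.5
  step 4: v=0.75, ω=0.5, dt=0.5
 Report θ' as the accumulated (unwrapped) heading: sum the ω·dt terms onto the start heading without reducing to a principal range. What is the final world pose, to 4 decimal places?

step 1: θ'=-2.9812 (R=5.0000) → pose (-2.2630, 3.4003, -2.9812)
step 2: θ'=-3.6062 (R=0.8000) → pose (-1.7768, 3.3258, -3.6062)
step 3: θ'=-1.3562 (R=0.8333) → pose (-2.9644, 2.4033, -1.3562)
step 4: θ'=-1.1062 (R=1.5000) → pose (-2.8398, 2.0506, -1.1062)

(-2.8398, 2.0506, -1.1062)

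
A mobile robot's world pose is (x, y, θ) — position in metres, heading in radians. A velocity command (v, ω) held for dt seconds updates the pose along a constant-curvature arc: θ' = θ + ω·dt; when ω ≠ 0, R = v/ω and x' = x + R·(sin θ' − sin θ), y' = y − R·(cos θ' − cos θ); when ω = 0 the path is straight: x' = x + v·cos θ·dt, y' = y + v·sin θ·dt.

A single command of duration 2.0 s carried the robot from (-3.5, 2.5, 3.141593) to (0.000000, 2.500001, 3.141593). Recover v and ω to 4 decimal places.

Δθ = 3.141593 − 3.141593 = 0.000000
ω = Δθ/dt = 0.000000/2.0 = 0.0000
ω = 0 → v = (Δx·cos θ + Δy·sin θ)/dt = -1.7500

v = -1.7500, ω = 0.0000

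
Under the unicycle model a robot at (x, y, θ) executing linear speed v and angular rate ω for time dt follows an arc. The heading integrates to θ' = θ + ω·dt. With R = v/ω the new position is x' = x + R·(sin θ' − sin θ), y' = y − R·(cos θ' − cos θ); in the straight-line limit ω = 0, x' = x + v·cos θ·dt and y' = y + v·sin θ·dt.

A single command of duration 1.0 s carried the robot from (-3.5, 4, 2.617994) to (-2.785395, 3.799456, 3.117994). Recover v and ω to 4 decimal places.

Δθ = 3.117994 − 2.617994 = 0.500000
ω = Δθ/dt = 0.500000/1.0 = 0.5000
R = Δx/(sin θ' − sin θ) = -1.5000
v = R·ω = -1.5000·0.5000 = -0.7500

v = -0.7500, ω = 0.5000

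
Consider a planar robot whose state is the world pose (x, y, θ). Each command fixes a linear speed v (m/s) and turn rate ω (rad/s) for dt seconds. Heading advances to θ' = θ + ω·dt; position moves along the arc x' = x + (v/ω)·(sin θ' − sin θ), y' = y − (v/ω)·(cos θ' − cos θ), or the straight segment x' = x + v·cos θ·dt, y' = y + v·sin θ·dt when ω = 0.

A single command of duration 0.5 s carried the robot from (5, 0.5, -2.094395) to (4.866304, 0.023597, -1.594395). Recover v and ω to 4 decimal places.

Δθ = -1.594395 − -2.094395 = 0.500000
ω = Δθ/dt = 0.500000/0.5 = 1.0000
R = −Δy/(cos θ' − cos θ) = 1.0000
v = R·ω = 1.0000·1.0000 = 1.0000

v = 1.0000, ω = 1.0000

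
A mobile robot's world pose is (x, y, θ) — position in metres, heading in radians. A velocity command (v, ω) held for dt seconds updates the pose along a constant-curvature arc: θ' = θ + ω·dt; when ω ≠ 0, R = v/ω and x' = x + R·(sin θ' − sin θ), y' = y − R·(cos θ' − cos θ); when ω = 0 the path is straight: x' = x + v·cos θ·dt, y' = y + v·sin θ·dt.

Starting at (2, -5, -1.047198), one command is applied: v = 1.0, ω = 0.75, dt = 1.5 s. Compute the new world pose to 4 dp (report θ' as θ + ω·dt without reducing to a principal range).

(3.2583, -5.6626, 0.0778)

θ' = -1.0472 + 0.75·1.5 = 0.0778
R = v/ω = 1.0/0.75 = 1.3333
x' = 2 + 1.3333·(sin 0.0778 − sin -1.0472) = 3.2583
y' = -5 − 1.3333·(cos 0.0778 − cos -1.0472) = -5.6626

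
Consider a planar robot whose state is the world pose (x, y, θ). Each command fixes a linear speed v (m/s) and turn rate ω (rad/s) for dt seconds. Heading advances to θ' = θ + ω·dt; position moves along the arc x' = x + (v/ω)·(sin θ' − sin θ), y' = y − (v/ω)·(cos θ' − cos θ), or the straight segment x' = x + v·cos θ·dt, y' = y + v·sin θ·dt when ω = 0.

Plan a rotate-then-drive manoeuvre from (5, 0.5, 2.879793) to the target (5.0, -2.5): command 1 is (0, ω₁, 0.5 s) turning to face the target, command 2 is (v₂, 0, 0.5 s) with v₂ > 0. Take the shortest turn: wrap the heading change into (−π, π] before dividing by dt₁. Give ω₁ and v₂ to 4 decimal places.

heading to target = atan2(-2.5−0.5, 5−5) = -1.5708
Δθ = wrap(-1.5708 − 2.8798) = 1.8326; ω₁ = Δθ/dt₁ = 3.6652
distance = √((5−5)² + (-2.5−0.5)²) = 3.0000; v₂ = distance/dt₂ = 6.0000

ω₁ = 3.6652, v₂ = 6.0000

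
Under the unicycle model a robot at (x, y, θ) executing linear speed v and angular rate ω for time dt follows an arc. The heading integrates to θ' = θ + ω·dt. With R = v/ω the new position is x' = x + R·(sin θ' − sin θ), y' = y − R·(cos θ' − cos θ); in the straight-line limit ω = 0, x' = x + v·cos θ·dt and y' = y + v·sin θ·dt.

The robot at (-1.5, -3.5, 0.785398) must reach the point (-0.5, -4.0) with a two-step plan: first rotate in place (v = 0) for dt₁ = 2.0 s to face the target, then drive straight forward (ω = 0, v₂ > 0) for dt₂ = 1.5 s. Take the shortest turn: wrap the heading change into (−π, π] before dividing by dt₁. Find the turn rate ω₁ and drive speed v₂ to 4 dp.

heading to target = atan2(-4−-3.5, -0.5−-1.5) = -0.4636
Δθ = wrap(-0.4636 − 0.7854) = -1.2490; ω₁ = Δθ/dt₁ = -0.6245
distance = √((-0.5−-1.5)² + (-4−-3.5)²) = 1.1180; v₂ = distance/dt₂ = 0.7454

ω₁ = -0.6245, v₂ = 0.7454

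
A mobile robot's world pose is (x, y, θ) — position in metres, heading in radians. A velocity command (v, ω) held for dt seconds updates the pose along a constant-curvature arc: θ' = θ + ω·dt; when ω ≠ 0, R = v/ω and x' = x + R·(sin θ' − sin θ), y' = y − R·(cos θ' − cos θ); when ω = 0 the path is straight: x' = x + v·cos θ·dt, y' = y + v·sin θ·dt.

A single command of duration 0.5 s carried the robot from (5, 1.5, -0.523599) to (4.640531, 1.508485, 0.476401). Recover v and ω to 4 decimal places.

Δθ = 0.476401 − -0.523599 = 1.000000
ω = Δθ/dt = 1.000000/0.5 = 2.0000
R = Δx/(sin θ' − sin θ) = -0.3750
v = R·ω = -0.3750·2.0000 = -0.7500

v = -0.7500, ω = 2.0000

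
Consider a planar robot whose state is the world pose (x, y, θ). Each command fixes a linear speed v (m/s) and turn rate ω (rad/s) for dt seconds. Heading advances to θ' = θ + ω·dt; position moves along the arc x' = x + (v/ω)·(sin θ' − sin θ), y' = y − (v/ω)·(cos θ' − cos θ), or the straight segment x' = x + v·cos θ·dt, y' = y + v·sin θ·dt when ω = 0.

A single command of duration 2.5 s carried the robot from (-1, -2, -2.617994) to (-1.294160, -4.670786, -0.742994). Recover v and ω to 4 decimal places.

v = 1.2500, ω = 0.7500

Δθ = -0.742994 − -2.617994 = 1.875000
ω = Δθ/dt = 1.875000/2.5 = 0.7500
R = −Δy/(cos θ' − cos θ) = 1.6667
v = R·ω = 1.6667·0.7500 = 1.2500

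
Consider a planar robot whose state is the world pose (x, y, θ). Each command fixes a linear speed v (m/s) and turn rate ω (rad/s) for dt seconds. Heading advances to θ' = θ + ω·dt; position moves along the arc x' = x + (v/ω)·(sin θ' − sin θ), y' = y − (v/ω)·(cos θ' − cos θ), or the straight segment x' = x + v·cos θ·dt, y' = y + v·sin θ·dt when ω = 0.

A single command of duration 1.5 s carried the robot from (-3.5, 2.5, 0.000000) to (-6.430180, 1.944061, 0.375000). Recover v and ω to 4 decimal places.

v = -2.0000, ω = 0.2500

Δθ = 0.375000 − 0.000000 = 0.375000
ω = Δθ/dt = 0.375000/1.5 = 0.2500
R = Δx/(sin θ' − sin θ) = -8.0000
v = R·ω = -8.0000·0.2500 = -2.0000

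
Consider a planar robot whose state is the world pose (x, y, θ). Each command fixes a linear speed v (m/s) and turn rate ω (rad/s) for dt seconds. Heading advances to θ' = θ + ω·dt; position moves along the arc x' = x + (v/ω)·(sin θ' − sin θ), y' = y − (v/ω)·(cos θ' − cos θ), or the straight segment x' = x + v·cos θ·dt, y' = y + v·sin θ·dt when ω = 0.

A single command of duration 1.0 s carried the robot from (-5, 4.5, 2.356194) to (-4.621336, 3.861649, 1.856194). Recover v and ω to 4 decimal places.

v = -0.7500, ω = -0.5000

Δθ = 1.856194 − 2.356194 = -0.500000
ω = Δθ/dt = -0.500000/1.0 = -0.5000
R = −Δy/(cos θ' − cos θ) = 1.5000
v = R·ω = 1.5000·-0.5000 = -0.7500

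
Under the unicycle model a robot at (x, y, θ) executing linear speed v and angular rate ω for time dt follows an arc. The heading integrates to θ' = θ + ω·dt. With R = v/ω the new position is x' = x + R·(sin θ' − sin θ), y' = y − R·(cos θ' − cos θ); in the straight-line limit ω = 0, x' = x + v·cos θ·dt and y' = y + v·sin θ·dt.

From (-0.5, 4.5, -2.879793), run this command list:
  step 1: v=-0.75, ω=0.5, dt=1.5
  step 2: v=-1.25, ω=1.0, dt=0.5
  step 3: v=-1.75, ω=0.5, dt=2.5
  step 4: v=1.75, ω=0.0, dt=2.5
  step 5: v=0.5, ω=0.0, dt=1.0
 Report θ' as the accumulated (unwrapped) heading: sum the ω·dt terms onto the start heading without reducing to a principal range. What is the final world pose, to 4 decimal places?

step 1: θ'=-2.1298 (R=-1.5000) → pose (0.3835, 5.1534, -2.1298)
step 2: θ'=-1.6298 (R=-1.2500) → pose (0.5715, 5.7426, -1.6298)
step 3: θ'=-0.3798 (R=-3.5000) → pose (-1.6248, 9.1996, -0.3798)
step 4: θ'=-0.3798 (straight) → pose (2.4384, 7.5776, -0.3798)
step 5: θ'=-0.3798 (straight) → pose (2.9028, 7.3923, -0.3798)

(2.9028, 7.3923, -0.3798)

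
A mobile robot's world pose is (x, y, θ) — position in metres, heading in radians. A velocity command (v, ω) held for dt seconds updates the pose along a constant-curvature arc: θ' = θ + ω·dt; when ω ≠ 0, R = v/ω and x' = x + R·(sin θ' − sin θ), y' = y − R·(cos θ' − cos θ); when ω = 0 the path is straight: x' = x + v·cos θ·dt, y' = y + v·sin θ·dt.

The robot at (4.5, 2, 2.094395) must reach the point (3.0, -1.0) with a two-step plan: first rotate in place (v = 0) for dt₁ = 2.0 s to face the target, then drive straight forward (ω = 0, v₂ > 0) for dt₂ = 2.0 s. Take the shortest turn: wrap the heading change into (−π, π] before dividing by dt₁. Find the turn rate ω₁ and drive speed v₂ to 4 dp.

heading to target = atan2(-1−2, 3−4.5) = -2.0344
Δθ = wrap(-2.0344 − 2.0944) = 2.1543; ω₁ = Δθ/dt₁ = 1.0772
distance = √((3−4.5)² + (-1−2)²) = 3.3541; v₂ = distance/dt₂ = 1.6771

ω₁ = 1.0772, v₂ = 1.6771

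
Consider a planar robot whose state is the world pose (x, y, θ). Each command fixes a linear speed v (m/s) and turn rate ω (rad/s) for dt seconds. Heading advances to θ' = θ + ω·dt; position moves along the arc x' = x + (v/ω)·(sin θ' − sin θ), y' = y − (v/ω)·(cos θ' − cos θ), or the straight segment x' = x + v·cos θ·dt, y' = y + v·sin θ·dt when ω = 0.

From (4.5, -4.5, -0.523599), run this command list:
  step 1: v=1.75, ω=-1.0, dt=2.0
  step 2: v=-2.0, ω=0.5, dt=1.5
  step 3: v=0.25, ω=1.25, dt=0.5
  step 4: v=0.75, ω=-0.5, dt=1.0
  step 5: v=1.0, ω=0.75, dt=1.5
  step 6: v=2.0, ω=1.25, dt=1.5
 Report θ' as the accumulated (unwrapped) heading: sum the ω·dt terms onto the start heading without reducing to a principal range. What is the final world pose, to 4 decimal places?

(9.4043, -6.0617, 1.3514)

step 1: θ'=-2.5236 (R=-1.7500) → pose (4.6390, -7.4419, -2.5236)
step 2: θ'=-1.7736 (R=-4.0000) → pose (6.2394, -4.9874, -1.7736)
step 3: θ'=-1.1486 (R=0.2000) → pose (6.2528, -5.1096, -1.1486)
step 4: θ'=-1.6486 (R=-1.5000) → pose (6.3800, -5.8408, -1.6486)
step 5: θ'=-0.5236 (R=1.3333) → pose (7.0426, -7.0992, -0.5236)
step 6: θ'=1.3514 (R=1.6000) → pose (9.4043, -6.0617, 1.3514)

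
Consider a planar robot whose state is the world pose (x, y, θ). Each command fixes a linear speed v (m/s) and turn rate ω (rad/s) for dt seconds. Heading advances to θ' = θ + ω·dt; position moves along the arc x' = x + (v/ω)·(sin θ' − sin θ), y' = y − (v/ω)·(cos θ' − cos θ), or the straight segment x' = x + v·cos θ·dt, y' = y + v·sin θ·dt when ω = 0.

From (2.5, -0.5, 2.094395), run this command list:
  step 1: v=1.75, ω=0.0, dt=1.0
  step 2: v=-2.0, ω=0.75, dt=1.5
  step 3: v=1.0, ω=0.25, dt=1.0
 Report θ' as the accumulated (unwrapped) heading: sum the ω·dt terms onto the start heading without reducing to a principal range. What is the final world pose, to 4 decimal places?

(3.1647, -0.5106, 3.4694)

step 1: θ'=2.0944 (straight) → pose (1.6250, 1.0155, 2.0944)
step 2: θ'=3.2194 (R=-2.6667) → pose (4.1417, -0.3097, 3.2194)
step 3: θ'=3.4694 (R=4.0000) → pose (3.1647, -0.5106, 3.4694)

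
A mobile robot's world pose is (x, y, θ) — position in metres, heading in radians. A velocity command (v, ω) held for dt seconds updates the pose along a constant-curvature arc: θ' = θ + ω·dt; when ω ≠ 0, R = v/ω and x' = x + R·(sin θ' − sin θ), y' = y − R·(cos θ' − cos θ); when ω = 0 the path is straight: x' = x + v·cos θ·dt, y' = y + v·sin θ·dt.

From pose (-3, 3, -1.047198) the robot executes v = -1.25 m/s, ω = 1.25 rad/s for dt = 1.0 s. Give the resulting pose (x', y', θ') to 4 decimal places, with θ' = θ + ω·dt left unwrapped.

(-4.0674, 3.4795, 0.2028)

θ' = -1.0472 + 1.25·1.0 = 0.2028
R = v/ω = -1.25/1.25 = -1.0000
x' = -3 + -1.0000·(sin 0.2028 − sin -1.0472) = -4.0674
y' = 3 − -1.0000·(cos 0.2028 − cos -1.0472) = 3.4795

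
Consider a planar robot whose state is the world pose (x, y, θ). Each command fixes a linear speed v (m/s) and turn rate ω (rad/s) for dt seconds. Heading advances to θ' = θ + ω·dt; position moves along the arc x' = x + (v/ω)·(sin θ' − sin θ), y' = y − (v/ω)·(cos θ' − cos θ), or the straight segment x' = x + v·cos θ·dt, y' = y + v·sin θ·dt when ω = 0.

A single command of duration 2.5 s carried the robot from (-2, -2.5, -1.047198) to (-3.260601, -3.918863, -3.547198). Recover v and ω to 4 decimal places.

Δθ = -3.547198 − -1.047198 = -2.500000
ω = Δθ/dt = -2.500000/2.5 = -1.0000
R = −Δy/(cos θ' − cos θ) = -1.0000
v = R·ω = -1.0000·-1.0000 = 1.0000

v = 1.0000, ω = -1.0000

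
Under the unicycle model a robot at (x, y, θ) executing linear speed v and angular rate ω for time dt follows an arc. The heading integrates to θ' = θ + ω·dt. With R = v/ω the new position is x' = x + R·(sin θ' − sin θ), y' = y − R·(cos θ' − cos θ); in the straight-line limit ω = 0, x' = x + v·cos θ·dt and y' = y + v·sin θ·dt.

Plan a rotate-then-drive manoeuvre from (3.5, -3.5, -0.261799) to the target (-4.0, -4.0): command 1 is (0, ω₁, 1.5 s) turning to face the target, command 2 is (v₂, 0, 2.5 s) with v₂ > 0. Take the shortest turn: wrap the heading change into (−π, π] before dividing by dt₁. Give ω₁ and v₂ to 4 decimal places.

heading to target = atan2(-4−-3.5, -4−3.5) = -3.0750
Δθ = wrap(-3.0750 − -0.2618) = -2.8132; ω₁ = Δθ/dt₁ = -1.8755
distance = √((-4−3.5)² + (-4−-3.5)²) = 7.5166; v₂ = distance/dt₂ = 3.0067

ω₁ = -1.8755, v₂ = 3.0067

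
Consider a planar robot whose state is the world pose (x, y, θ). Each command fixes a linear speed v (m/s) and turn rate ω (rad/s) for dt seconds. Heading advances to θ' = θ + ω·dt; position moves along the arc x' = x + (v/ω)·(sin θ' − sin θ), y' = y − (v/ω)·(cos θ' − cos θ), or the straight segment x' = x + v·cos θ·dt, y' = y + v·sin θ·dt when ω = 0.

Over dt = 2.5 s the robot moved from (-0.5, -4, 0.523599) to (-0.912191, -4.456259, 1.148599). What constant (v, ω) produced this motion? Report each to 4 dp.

v = -0.2500, ω = 0.2500

Δθ = 1.148599 − 0.523599 = 0.625000
ω = Δθ/dt = 0.625000/2.5 = 0.2500
R = −Δy/(cos θ' − cos θ) = -1.0000
v = R·ω = -1.0000·0.2500 = -0.2500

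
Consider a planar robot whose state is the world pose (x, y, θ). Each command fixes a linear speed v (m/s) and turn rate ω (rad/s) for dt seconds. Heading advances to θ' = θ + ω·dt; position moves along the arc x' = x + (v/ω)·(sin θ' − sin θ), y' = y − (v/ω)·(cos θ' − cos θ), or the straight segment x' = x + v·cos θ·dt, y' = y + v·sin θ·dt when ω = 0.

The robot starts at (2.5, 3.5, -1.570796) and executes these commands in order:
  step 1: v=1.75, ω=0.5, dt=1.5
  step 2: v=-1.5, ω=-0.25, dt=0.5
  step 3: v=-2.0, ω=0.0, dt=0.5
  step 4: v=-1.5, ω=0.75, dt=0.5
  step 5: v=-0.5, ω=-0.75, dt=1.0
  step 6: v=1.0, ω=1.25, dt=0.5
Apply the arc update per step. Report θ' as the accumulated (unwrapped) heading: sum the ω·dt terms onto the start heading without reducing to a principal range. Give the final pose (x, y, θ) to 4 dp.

step 1: θ'=-0.8208 (R=3.5000) → pose (3.4391, 1.1143, -0.8208)
step 2: θ'=-0.9458 (R=6.0000) → pose (2.9634, 1.6935, -0.9458)
step 3: θ'=-0.9458 (straight) → pose (2.3783, 2.5045, -0.9458)
step 4: θ'=-0.5708 (R=-2.0000) → pose (1.8370, 3.0172, -0.5708)
step 5: θ'=-1.3208 (R=0.6667) → pose (1.5513, 3.4133, -1.3208)
step 6: θ'=-0.6958 (R=0.8000) → pose (1.8136, 2.9972, -0.6958)

(1.8136, 2.9972, -0.6958)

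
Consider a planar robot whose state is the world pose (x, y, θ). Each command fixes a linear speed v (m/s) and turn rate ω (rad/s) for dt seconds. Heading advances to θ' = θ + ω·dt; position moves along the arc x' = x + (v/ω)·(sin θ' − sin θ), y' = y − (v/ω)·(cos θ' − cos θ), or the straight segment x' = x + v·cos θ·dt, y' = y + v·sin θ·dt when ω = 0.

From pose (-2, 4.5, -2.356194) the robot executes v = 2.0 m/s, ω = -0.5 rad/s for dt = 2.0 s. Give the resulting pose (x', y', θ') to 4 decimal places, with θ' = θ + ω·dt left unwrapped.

θ' = -2.3562 + -0.5·2.0 = -3.3562
R = v/ω = 2.0/-0.5 = -4.0000
x' = -2 + -4.0000·(sin -3.3562 − sin -2.3562) = -5.6803
y' = 4.5 − -4.0000·(cos -3.3562 − cos -2.3562) = 3.4202

(-5.6803, 3.4202, -3.3562)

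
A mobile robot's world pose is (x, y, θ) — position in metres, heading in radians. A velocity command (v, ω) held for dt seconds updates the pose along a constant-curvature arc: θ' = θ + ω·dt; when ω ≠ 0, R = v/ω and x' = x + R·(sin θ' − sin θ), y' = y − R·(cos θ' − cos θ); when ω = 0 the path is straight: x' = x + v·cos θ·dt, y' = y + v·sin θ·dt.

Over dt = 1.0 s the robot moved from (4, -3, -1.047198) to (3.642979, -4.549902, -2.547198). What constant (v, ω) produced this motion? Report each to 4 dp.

v = 1.7500, ω = -1.5000

Δθ = -2.547198 − -1.047198 = -1.500000
ω = Δθ/dt = -1.500000/1.0 = -1.5000
R = −Δy/(cos θ' − cos θ) = -1.1667
v = R·ω = -1.1667·-1.5000 = 1.7500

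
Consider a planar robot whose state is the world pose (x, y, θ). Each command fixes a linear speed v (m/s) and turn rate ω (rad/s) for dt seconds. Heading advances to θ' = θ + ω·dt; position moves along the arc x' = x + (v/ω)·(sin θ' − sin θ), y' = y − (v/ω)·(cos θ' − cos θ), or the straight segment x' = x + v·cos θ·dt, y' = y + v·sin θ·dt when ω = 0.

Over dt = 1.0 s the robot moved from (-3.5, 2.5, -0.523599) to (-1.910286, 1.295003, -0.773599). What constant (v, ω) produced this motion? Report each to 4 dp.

Δθ = -0.773599 − -0.523599 = -0.250000
ω = Δθ/dt = -0.250000/1.0 = -0.2500
R = Δx/(sin θ' − sin θ) = -8.0000
v = R·ω = -8.0000·-0.2500 = 2.0000

v = 2.0000, ω = -0.2500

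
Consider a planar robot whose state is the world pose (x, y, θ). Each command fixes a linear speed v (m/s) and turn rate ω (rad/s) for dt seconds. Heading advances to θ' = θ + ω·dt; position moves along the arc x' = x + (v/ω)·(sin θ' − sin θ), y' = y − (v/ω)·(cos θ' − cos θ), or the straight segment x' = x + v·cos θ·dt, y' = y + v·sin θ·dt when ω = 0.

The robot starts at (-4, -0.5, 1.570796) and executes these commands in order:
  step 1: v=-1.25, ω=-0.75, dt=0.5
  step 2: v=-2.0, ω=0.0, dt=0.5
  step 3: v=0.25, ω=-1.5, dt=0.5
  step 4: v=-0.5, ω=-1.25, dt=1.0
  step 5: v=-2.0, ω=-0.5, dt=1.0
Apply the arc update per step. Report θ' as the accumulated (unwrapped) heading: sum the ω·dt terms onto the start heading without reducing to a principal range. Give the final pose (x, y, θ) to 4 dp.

(-5.8370, -0.1472, -1.3042)

step 1: θ'=1.1958 (R=1.6667) → pose (-4.1158, -1.1105, 1.1958)
step 2: θ'=1.1958 (straight) → pose (-4.4821, -2.0410, 1.1958)
step 3: θ'=0.4458 (R=-0.1667) → pose (-4.3989, -1.9516, 0.4458)
step 4: θ'=-0.8042 (R=0.4000) → pose (-4.8595, -1.8682, -0.8042)
step 5: θ'=-1.3042 (R=4.0000) → pose (-5.8370, -0.1472, -1.3042)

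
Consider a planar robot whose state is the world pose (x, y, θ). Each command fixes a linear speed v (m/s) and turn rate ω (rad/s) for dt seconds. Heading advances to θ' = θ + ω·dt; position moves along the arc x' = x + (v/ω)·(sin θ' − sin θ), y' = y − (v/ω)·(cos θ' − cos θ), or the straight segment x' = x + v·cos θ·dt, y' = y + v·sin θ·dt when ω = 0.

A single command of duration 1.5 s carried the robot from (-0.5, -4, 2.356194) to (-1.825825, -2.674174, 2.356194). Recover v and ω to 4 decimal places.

v = 1.2500, ω = 0.0000

Δθ = 2.356194 − 2.356194 = 0.000000
ω = Δθ/dt = 0.000000/1.5 = 0.0000
ω = 0 → v = (Δx·cos θ + Δy·sin θ)/dt = 1.2500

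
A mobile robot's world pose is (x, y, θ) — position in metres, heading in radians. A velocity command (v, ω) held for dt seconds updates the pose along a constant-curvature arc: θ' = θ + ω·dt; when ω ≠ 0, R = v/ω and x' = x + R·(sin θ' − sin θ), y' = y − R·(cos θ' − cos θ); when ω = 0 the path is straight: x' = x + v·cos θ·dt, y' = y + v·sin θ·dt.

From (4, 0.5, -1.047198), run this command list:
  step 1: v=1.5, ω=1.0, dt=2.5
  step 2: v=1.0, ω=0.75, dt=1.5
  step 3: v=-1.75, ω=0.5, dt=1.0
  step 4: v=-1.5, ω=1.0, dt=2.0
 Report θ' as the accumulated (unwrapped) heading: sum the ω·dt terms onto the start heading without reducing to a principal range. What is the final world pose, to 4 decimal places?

step 1: θ'=1.4528 (R=1.5000) → pose (6.7886, 1.0734, 1.4528)
step 2: θ'=2.5778 (R=1.3333) → pose (6.1771, 2.3574, 2.5778)
step 3: θ'=3.0778 (R=-3.5000) → pose (7.8243, 1.8228, 3.0778)
step 4: θ'=5.0778 (R=-1.5000) → pose (9.3209, 3.8558, 5.0778)

(9.3209, 3.8558, 5.0778)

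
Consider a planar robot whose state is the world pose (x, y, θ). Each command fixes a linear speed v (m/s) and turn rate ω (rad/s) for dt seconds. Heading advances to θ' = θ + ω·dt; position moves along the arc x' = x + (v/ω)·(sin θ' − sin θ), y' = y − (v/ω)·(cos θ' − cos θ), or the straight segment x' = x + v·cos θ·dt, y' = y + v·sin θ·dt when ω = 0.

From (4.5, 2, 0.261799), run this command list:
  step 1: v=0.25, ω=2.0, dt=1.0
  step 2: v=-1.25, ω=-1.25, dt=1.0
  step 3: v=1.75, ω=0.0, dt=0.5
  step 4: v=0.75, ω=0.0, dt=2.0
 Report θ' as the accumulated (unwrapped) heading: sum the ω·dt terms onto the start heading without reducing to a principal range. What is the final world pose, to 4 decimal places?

(5.9007, 3.0463, 1.0118)

step 1: θ'=2.2618 (R=0.1250) → pose (4.5640, 2.2004, 2.2618)
step 2: θ'=1.0118 (R=1.0000) → pose (4.6412, 1.0328, 1.0118)
step 3: θ'=1.0118 (straight) → pose (5.1052, 1.7746, 1.0118)
step 4: θ'=1.0118 (straight) → pose (5.9007, 3.0463, 1.0118)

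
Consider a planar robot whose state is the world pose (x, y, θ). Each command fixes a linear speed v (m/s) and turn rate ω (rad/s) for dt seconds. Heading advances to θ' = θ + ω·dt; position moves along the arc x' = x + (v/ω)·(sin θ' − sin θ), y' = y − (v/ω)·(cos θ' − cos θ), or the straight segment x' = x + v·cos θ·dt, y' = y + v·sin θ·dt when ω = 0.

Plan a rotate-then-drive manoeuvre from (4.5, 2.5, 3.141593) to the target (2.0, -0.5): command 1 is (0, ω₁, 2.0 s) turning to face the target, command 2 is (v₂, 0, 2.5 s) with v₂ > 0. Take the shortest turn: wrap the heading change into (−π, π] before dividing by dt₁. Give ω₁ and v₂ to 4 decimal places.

heading to target = atan2(-0.5−2.5, 2−4.5) = -2.2655
Δθ = wrap(-2.2655 − 3.1416) = 0.8761; ω₁ = Δθ/dt₁ = 0.4380
distance = √((2−4.5)² + (-0.5−2.5)²) = 3.9051; v₂ = distance/dt₂ = 1.5620

ω₁ = 0.4380, v₂ = 1.5620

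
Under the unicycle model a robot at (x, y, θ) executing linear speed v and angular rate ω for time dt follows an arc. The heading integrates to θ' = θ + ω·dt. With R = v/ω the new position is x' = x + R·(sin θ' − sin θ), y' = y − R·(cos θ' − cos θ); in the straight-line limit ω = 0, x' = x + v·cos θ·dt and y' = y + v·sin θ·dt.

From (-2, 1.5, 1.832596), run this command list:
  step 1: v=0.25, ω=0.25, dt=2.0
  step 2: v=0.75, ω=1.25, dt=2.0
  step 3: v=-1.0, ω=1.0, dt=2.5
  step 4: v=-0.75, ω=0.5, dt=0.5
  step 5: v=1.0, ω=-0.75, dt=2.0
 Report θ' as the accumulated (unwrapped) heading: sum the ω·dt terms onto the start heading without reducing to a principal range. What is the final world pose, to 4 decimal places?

(-3.7263, 2.4276, 6.0826)

step 1: θ'=2.3326 (R=1.0000) → pose (-2.2423, 1.9314, 2.3326)
step 2: θ'=4.8326 (R=0.6000) → pose (-3.2722, 1.4453, 4.8326)
step 3: θ'=7.3326 (R=-1.0000) → pose (-5.1321, 1.8235, 7.3326)
step 4: θ'=7.5826 (R=-1.5000) → pose (-5.2765, 1.4785, 7.5826)
step 5: θ'=6.0826 (R=-1.3333) → pose (-3.7263, 2.4276, 6.0826)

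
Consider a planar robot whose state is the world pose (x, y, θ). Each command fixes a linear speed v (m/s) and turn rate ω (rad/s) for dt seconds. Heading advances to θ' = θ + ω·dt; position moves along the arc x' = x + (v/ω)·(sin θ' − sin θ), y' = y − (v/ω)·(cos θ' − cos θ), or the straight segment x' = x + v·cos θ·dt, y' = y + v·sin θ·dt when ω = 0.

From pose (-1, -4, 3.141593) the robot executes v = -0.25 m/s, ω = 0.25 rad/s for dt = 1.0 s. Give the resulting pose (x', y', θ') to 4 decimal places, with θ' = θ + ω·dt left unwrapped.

θ' = 3.1416 + 0.25·1.0 = 3.3916
R = v/ω = -0.25/0.25 = -1.0000
x' = -1 + -1.0000·(sin 3.3916 − sin 3.1416) = -0.7526
y' = -4 − -1.0000·(cos 3.3916 − cos 3.1416) = -3.9689

(-0.7526, -3.9689, 3.3916)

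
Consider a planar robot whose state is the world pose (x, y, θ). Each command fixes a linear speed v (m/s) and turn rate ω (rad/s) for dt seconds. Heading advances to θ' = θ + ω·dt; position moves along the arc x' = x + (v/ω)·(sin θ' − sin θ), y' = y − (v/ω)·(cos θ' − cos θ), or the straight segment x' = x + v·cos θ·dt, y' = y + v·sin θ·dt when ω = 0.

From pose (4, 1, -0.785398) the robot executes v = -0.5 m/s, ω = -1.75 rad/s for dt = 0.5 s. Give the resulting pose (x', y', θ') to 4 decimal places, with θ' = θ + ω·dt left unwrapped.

θ' = -0.7854 + -1.75·0.5 = -1.6604
R = v/ω = -0.5/-1.75 = 0.2857
x' = 4 + 0.2857·(sin -1.6604 − sin -0.7854) = 3.9175
y' = 1 − 0.2857·(cos -1.6604 − cos -0.7854) = 1.2276

(3.9175, 1.2276, -1.6604)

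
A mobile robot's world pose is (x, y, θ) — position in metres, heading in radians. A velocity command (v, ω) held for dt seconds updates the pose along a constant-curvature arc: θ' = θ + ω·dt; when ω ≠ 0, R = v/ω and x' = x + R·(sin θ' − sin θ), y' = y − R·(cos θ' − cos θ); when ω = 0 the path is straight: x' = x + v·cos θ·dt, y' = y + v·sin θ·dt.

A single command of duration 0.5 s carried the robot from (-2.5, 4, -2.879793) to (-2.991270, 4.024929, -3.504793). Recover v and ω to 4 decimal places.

v = 1.0000, ω = -1.2500

Δθ = -3.504793 − -2.879793 = -0.625000
ω = Δθ/dt = -0.625000/0.5 = -1.2500
R = Δx/(sin θ' − sin θ) = -0.8000
v = R·ω = -0.8000·-1.2500 = 1.0000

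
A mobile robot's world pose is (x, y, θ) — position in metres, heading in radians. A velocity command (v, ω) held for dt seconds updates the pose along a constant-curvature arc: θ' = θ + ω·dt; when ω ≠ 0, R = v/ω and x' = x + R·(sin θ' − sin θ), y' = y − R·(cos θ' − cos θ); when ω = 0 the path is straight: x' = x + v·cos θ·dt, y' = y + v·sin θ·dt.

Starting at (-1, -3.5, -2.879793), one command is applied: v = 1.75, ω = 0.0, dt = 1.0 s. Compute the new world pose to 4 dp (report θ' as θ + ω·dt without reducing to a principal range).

(-2.6904, -3.9529, -2.8798)

θ' = -2.8798 + 0.0·1.0 = -2.8798
ω = 0 → straight: x' = -1 + 1.75·cos(-2.8798)·1.0 = -2.6904
y' = -3.5 + 1.75·sin(-2.8798)·1.0 = -3.9529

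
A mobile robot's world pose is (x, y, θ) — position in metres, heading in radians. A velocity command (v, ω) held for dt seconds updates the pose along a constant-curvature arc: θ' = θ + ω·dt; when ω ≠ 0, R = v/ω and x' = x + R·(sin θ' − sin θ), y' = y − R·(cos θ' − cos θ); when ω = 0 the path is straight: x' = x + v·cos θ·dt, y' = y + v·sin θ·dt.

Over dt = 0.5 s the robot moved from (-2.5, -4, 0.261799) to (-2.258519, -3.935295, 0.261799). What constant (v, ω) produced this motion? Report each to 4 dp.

Δθ = 0.261799 − 0.261799 = 0.000000
ω = Δθ/dt = 0.000000/0.5 = 0.0000
ω = 0 → v = (Δx·cos θ + Δy·sin θ)/dt = 0.5000

v = 0.5000, ω = 0.0000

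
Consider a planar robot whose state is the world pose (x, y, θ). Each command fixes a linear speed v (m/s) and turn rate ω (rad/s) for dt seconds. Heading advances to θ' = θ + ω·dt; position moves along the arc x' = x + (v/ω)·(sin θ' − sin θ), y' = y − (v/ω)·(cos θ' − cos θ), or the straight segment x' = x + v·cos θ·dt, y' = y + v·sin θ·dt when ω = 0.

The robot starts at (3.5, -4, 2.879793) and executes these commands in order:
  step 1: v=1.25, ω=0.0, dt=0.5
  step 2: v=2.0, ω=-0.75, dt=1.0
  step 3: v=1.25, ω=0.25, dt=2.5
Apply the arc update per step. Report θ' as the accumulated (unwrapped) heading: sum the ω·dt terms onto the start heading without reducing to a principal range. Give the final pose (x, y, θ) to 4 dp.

step 1: θ'=2.8798 (straight) → pose (2.8963, -3.8382, 2.8798)
step 2: θ'=2.1298 (R=-2.6667) → pose (1.3257, -2.6767, 2.1298)
step 3: θ'=2.7548 (R=5.0000) → pose (-1.0271, -0.6977, 2.7548)

(-1.0271, -0.6977, 2.7548)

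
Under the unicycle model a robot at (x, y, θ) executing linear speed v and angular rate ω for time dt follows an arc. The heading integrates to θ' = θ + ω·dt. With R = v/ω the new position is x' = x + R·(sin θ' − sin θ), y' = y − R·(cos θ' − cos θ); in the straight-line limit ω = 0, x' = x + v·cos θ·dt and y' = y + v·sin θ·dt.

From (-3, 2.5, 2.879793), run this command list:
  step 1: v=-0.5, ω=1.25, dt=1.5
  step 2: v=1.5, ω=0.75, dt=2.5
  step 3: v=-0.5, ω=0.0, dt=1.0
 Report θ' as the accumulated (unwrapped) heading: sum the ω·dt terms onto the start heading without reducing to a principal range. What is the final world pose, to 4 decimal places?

step 1: θ'=4.7548 (R=-0.4000) → pose (-2.4968, 2.9033, 4.7548)
step 2: θ'=6.6298 (R=2.0000) → pose (0.1808, 1.1070, 6.6298)
step 3: θ'=6.6298 (straight) → pose (-0.2895, 0.9372, 6.6298)

(-0.2895, 0.9372, 6.6298)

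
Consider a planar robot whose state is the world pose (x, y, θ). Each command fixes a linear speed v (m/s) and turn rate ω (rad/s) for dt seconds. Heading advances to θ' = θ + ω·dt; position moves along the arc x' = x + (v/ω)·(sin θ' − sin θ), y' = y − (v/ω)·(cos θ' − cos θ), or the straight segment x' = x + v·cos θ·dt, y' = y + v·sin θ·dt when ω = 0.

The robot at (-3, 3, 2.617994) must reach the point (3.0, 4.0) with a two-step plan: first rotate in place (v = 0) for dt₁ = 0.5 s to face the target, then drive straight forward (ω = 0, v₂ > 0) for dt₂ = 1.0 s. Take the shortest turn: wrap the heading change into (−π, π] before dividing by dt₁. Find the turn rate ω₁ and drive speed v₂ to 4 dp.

heading to target = atan2(4−3, 3−-3) = 0.1651
Δθ = wrap(0.1651 − 2.6180) = -2.4528; ω₁ = Δθ/dt₁ = -4.9057
distance = √((3−-3)² + (4−3)²) = 6.0828; v₂ = distance/dt₂ = 6.0828

ω₁ = -4.9057, v₂ = 6.0828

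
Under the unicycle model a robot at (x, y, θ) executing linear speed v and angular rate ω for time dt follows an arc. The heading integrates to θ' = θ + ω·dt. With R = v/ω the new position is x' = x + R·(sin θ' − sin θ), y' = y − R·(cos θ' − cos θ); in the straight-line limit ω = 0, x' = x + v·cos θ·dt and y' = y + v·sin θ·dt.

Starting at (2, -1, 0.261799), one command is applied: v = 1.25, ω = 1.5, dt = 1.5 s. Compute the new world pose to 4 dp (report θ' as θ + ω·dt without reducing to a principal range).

θ' = 0.2618 + 1.5·1.5 = 2.5118
R = v/ω = 1.25/1.5 = 0.8333
x' = 2 + 0.8333·(sin 2.5118 − sin 0.2618) = 2.2751
y' = -1 − 0.8333·(cos 2.5118 − cos 0.2618) = 0.4784

(2.2751, 0.4784, 2.5118)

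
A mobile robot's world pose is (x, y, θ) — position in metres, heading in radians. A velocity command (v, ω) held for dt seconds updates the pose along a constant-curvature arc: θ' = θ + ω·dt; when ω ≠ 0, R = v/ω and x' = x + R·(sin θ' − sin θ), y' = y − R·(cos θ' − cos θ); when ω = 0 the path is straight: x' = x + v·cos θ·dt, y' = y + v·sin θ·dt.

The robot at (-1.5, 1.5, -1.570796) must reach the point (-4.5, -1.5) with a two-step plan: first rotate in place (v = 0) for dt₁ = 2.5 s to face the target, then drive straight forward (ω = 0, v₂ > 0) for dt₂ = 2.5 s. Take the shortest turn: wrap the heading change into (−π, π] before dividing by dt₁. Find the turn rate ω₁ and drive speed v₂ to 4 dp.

ω₁ = -0.3142, v₂ = 1.6971

heading to target = atan2(-1.5−1.5, -4.5−-1.5) = -2.3562
Δθ = wrap(-2.3562 − -1.5708) = -0.7854; ω₁ = Δθ/dt₁ = -0.3142
distance = √((-4.5−-1.5)² + (-1.5−1.5)²) = 4.2426; v₂ = distance/dt₂ = 1.6971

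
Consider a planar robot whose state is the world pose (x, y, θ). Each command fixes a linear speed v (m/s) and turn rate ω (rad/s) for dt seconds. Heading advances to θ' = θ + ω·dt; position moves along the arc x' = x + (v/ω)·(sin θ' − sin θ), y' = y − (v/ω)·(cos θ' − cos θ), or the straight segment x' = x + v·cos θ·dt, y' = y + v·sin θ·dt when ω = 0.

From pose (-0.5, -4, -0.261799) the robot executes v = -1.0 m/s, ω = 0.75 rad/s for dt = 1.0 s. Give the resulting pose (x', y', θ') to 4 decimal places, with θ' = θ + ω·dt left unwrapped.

(-1.4705, -4.1103, 0.4882)

θ' = -0.2618 + 0.75·1.0 = 0.4882
R = v/ω = -1.0/0.75 = -1.3333
x' = -0.5 + -1.3333·(sin 0.4882 − sin -0.2618) = -1.4705
y' = -4 − -1.3333·(cos 0.4882 − cos -0.2618) = -4.1103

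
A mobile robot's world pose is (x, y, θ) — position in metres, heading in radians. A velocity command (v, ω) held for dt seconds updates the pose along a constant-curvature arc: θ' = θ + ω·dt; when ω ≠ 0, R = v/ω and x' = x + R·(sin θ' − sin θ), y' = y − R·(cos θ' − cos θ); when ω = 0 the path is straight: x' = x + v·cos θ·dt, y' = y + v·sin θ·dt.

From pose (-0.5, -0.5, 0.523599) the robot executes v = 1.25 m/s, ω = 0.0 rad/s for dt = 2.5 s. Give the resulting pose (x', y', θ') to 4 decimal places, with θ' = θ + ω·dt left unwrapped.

(2.2063, 1.0625, 0.5236)

θ' = 0.5236 + 0.0·2.5 = 0.5236
ω = 0 → straight: x' = -0.5 + 1.25·cos(0.5236)·2.5 = 2.2063
y' = -0.5 + 1.25·sin(0.5236)·2.5 = 1.0625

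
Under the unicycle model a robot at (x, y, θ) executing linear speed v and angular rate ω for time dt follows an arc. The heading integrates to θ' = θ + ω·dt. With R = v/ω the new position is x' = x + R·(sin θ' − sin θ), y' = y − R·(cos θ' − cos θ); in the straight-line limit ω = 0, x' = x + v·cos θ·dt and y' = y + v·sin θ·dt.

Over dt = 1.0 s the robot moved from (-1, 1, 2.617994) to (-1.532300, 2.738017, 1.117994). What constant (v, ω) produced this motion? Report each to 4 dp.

v = 2.0000, ω = -1.5000

Δθ = 1.117994 − 2.617994 = -1.500000
ω = Δθ/dt = -1.500000/1.0 = -1.5000
R = −Δy/(cos θ' − cos θ) = -1.3333
v = R·ω = -1.3333·-1.5000 = 2.0000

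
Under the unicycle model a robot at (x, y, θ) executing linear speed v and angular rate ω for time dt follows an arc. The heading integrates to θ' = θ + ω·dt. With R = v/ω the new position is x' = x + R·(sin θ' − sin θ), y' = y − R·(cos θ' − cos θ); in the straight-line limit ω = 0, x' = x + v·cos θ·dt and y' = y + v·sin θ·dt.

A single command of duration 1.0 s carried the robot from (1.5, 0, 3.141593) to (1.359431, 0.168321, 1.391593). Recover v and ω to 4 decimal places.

v = 0.2500, ω = -1.7500

Δθ = 1.391593 − 3.141593 = -1.750000
ω = Δθ/dt = -1.750000/1.0 = -1.7500
R = −Δy/(cos θ' − cos θ) = -0.1429
v = R·ω = -0.1429·-1.7500 = 0.2500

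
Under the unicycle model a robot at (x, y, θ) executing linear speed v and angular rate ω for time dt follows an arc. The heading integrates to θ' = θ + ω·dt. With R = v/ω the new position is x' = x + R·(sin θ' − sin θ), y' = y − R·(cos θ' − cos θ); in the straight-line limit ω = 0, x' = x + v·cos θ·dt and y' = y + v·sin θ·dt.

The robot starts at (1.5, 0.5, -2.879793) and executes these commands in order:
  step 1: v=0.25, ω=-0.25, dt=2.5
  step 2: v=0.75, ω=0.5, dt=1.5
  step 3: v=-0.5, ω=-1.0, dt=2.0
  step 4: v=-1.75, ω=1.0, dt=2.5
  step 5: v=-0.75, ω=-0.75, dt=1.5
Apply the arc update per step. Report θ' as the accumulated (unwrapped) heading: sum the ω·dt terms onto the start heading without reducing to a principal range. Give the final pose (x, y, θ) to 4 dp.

(4.5911, -0.8062, -3.3798)

step 1: θ'=-3.5048 (R=-1.0000) → pose (0.8859, 0.5312, -3.5048)
step 2: θ'=-2.7548 (R=1.5000) → pose (-0.2128, 0.5182, -2.7548)
step 3: θ'=-4.7548 (R=0.5000) → pose (0.4753, 0.0339, -4.7548)
step 4: θ'=-2.2548 (R=-1.7500) → pose (3.5801, -1.1461, -2.2548)
step 5: θ'=-3.3798 (R=1.0000) → pose (4.5911, -0.8062, -3.3798)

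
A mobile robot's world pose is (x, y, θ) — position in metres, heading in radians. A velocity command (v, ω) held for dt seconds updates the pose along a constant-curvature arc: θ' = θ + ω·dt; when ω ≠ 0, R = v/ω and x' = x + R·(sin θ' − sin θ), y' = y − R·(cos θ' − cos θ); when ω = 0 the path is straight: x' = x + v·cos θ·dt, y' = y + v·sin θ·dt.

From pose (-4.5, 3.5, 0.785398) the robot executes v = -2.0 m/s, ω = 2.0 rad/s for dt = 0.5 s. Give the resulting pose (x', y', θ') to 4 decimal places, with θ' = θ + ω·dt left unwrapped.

θ' = 0.7854 + 2.0·0.5 = 1.7854
R = v/ω = -2.0/2.0 = -1.0000
x' = -4.5 + -1.0000·(sin 1.7854 − sin 0.7854) = -4.7700
y' = 3.5 − -1.0000·(cos 1.7854 − cos 0.7854) = 2.5799

(-4.7700, 2.5799, 1.7854)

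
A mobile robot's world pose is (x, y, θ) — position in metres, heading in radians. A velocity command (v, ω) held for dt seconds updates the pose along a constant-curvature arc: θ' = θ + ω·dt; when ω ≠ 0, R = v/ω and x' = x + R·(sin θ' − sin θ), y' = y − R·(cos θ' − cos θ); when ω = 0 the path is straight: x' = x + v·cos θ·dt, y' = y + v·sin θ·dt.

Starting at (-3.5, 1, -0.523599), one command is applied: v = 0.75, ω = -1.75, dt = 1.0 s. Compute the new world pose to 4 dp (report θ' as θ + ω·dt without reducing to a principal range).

θ' = -0.5236 + -1.75·1.0 = -2.2736
R = v/ω = 0.75/-1.75 = -0.4286
x' = -3.5 + -0.4286·(sin -2.2736 − sin -0.5236) = -3.3873
y' = 1 − -0.4286·(cos -2.2736 − cos -0.5236) = 0.3518

(-3.3873, 0.3518, -2.2736)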